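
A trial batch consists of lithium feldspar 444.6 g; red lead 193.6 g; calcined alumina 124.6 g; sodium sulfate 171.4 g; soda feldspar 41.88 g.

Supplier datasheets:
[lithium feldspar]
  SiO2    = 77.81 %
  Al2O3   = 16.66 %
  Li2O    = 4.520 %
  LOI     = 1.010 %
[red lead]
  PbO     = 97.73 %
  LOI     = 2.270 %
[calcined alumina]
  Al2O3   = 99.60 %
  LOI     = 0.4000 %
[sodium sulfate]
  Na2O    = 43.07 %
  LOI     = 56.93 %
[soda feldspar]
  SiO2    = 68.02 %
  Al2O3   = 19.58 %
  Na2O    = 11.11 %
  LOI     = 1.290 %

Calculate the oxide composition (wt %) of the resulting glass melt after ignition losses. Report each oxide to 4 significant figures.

The whole derivation maintains exact precision at all times — intermediates are displayed (rounded to 4 significant digits) as written — every reported value is rounded exactly once — the derived quantities, which include the five compositions, LOI, totals, the yield, net glass mass, are rebuilt in full precision, as they appear in problem or answer, from the batch weights for 868.6 g of glass.
What the batch supplies per oxide:
  SiO2: 444.6·0.7781 + 41.88·0.6802 = 374.4 g
  Al2O3: 444.6·0.1666 + 124.6·0.9960 + 41.88·0.1958 = 206.4 g
  Li2O: 444.6·0.04520 = 20.10 g
  PbO: 193.6·0.9773 = 189.2 g
  Na2O: 171.4·0.4307 + 41.88·0.1111 = 78.47 g
LOI: 444.6·0.01010 + 193.6·0.02270 + 124.6·0.004000 + 171.4·0.5693 + 41.88·0.01290 = 107.5 g
The glass mass, total less LOI, = 976.1 − 107.5 = 868.6 g (= the summed oxide contributions)
oxide / glass × 100 gives the wt %

Glass mass = 868.6 g (batch 976.1 − LOI 107.5).
Composition: SiO2 43.11%, Al2O3 23.76%, Li2O 2.314%, PbO 21.78%, Na2O 9.035%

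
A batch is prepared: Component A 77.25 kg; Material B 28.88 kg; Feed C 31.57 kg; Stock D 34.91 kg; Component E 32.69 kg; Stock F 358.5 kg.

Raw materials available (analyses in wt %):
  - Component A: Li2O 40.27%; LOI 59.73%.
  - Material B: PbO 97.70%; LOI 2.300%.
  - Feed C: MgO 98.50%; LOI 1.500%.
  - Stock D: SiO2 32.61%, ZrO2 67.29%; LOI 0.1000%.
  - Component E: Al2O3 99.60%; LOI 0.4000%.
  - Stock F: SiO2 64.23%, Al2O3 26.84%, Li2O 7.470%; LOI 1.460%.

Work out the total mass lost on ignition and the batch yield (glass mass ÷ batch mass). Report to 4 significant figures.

The intermediate values are displayed rounded to 4 significant digits as written. All internal work keeps exact precision in every operation; every reported result is rounded a single time — the derived quantities (LOI, yield, net glass mass, the six compositions, the totals) are recomputed in full float precision using the weight values for 511.1 kg of glass, precisely as stated by the problem or the answer.
LOI of each material in turn:
  Component A: 77.25 × 0.5973 = 46.14 kg
  Material B: 28.88 × 0.02300 = 0.6642 kg
  Feed C: 31.57 × 0.01500 = 0.4735 kg
  Stock D: 34.91 × 0.001000 = 0.03491 kg
  Component E: 32.69 × 0.004000 = 0.1308 kg
  Stock F: 358.5 × 0.01460 = 5.234 kg
Total LOI = 52.68 kg
Glass = batch − LOI = 563.8 − 52.68 = 511.1 kg

LOI loss = 52.68 kg; glass = 511.1 kg; yield = 90.66%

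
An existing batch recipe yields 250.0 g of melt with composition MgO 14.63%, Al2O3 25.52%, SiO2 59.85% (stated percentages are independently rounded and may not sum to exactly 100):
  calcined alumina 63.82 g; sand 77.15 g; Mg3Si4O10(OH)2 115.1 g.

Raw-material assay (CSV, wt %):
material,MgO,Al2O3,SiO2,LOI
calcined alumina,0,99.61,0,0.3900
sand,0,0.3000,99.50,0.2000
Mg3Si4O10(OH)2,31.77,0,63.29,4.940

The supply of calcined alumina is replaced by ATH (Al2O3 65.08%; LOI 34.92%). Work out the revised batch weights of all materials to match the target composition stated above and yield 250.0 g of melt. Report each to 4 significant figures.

Revised batch per 250.0 g melt:
  ATH: 97.68 g
  sand: 77.15 g
  Mg3Si4O10(OH)2: 115.1 g
Total batch = 289.9 g; LOI loss = 39.95 g

All arithmetic runs at full precision throughout — in-progress results are shown, with 4-significant-figure rounding, in the working — exactly one rounding lands on every reported figure — the derived quantities (LOI, yield, three oxide percentages, the totals, net glass mass) are re-derived in exact precision from the batch weights on 250.0 g of glass exactly as shown in the problem or answer text.
The oxide mass targets at 250.0 g melt:
  MgO: 14.63% × 250.0 = 36.58 g
  Al2O3: 25.52% × 250.0 = 63.80 g
  SiO2: 59.85% × 250.0 = 149.6 g
Mass-balance tally per oxide given the weights on record, relative to the basis at hand (summed amounts equal target values once rounding is allowed for):
  MgO: 115.1·0.3177 = 36.57 g (target 36.58 g)
  Al2O3: 97.68·0.6508 + 77.15·0.003000 = 63.80 g (target 63.80 g)
  SiO2: 77.15·0.9950 + 115.1·0.6329 = 149.6 g (target 149.6 g)
Glass-mass bookkeeping: whole batch net of LOI = 250.0 g (oxide target masses add up to 250.0 g; versus the stated basis of 250.0 g — any gap is answer rounding).
Total batch = Σ batch = 289.9 g; LOI removed, Σ of batch·LOI: 39.95 g; yield: glass divided by total = 86.22%.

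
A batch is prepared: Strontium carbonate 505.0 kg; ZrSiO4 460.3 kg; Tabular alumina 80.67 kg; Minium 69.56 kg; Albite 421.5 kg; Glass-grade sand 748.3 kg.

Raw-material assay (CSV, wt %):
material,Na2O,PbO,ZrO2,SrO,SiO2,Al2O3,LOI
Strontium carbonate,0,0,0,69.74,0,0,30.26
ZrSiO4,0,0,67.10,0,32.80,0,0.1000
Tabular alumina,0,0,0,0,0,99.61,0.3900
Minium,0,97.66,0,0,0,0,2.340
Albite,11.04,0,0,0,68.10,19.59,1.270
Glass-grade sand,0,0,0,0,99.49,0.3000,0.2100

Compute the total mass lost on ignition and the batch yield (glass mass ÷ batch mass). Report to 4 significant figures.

Mid-chain values appear with 4-significant-figure rounding in the printout; the working math runs at exact precision at all times. Each reported value takes a single rounding; all derived quantities (yield, LOI, totals, net glass mass, the six compositions) are recomputed starting from the weights for 2123 kg of glass in exact precision, exactly as printed in the question or the answer.
Material-by-material LOI:
  Strontium carbonate: 505.0 × 0.3026 = 152.8 kg
  ZrSiO4: 460.3 × 0.001000 = 0.4603 kg
  Tabular alumina: 80.67 × 0.003900 = 0.3146 kg
  Minium: 69.56 × 0.02340 = 1.628 kg
  Albite: 421.5 × 0.01270 = 5.353 kg
  Glass-grade sand: 748.3 × 0.002100 = 1.571 kg
Total LOI = 162.1 kg
Glass = batch − LOI = 2285 − 162.1 = 2123 kg

LOI loss = 162.1 kg; glass = 2123 kg; yield = 92.91%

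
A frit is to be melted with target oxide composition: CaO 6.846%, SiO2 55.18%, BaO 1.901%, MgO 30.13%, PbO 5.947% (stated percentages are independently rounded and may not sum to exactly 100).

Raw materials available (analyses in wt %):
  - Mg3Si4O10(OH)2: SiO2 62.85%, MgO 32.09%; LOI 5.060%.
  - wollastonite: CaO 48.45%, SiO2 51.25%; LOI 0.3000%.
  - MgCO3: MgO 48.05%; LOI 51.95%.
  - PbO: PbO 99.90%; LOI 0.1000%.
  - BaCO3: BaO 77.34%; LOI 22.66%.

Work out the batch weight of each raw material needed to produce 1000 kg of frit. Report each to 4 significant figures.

The whole derivation carries full precision throughout. Mid-chain values are printed, rounded to four significant digits, on the page; each reported number takes just one rounding — all derived quantities, including the yield, the totals, net glass mass, five oxide percentages, LOI, are rebuilt from the weighed amounts on 1000 kg of glass at full float precision, as given in the problem or the answer.
Per-oxide target masses for 1000 kg frit:
  CaO: 6.846% × 1000 = 68.46 kg
  SiO2: 55.18% × 1000 = 551.8 kg
  BaO: 1.901% × 1000 = 19.01 kg
  MgO: 30.13% × 1000 = 301.3 kg
  PbO: 5.947% × 1000 = 59.47 kg
Mass-balance tally per oxide given the weights on record, at the basis given (oxide sums agree with the targets once rounding is allowed for):
  CaO: 141.3·0.4845 = 68.46 kg (target 68.46 kg)
  SiO2: 762.7·0.6285 + 141.3·0.5125 = 551.8 kg (target 551.8 kg)
  BaO: 24.58·0.7734 = 19.01 kg (target 19.01 kg)
  MgO: 762.7·0.3209 + 117.7·0.4805 = 301.3 kg (target 301.3 kg)
  PbO: 59.53·0.9990 = 59.47 kg (target 59.47 kg)
Glass-mass sanity pass: whole batch net of LOI = 1000 kg (the targets, summed, come to 1000 kg; versus the stated basis of 1000 kg — any gap is answer rounding).
Whole-batch sum: Σ batch = 1106 kg; Σ batch·LOI gives LOI loss = 105.8 kg; yield: glass divided by total = 90.43%.

Batch per 1000 kg frit:
  Mg3Si4O10(OH)2: 762.7 kg
  wollastonite: 141.3 kg
  MgCO3: 117.7 kg
  PbO: 59.53 kg
  BaCO3: 24.58 kg
Total batch = 1106 kg; LOI loss = 105.8 kg; yield = 90.43%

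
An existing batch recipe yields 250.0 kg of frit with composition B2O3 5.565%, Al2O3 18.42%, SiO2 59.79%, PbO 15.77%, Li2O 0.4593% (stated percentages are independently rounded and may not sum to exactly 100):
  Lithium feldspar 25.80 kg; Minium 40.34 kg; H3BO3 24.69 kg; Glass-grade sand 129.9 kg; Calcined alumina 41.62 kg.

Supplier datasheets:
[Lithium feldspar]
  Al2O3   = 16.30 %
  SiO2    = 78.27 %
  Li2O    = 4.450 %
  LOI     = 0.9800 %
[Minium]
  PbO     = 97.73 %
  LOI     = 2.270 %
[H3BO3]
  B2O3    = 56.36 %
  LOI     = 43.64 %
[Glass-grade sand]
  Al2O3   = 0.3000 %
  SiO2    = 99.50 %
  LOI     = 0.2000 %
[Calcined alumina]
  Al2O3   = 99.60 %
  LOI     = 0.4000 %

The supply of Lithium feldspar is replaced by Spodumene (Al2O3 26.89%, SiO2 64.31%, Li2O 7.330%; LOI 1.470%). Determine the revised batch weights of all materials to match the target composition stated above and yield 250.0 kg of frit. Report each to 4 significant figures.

Revised batch per 250.0 kg frit:
  Spodumene: 15.67 kg
  Minium: 40.34 kg
  H3BO3: 24.69 kg
  Glass-grade sand: 140.1 kg
  Calcined alumina: 41.58 kg
Total batch = 262.4 kg; LOI loss = 12.37 kg

Mid-chain values are printed rounded to four significant figures between the steps — the working math maintains full float precision all the way through; each reported value receives exactly one rounding — the derived quantities, including LOI, glass mass, the yield, totals, the five compositions, are rebuilt using the weight values per 250.0 kg of glass in full precision as they appear in the problem or answer text.
The oxide mass targets at 250.0 kg frit:
  B2O3: 5.565% × 250.0 = 13.91 kg
  Al2O3: 18.42% × 250.0 = 46.05 kg
  SiO2: 59.79% × 250.0 = 149.5 kg
  PbO: 15.77% × 250.0 = 39.42 kg
  Li2O: 0.4593% × 250.0 = 1.148 kg
Sums-versus-targets review working from each reported weight, on the stated basis (sum by sum, the targets are met net of answer rounding effects):
  B2O3: 24.69·0.5636 = 13.92 kg (target 13.91 kg)
  Al2O3: 15.67·0.2689 + 140.1·0.003000 + 41.58·0.9960 = 46.05 kg (target 46.05 kg)
  SiO2: 15.67·0.6431 + 140.1·0.9950 = 149.5 kg (target 149.5 kg)
  PbO: 40.34·0.9773 = 39.42 kg (target 39.42 kg)
  Li2O: 15.67·0.07330 = 1.149 kg (target 1.148 kg)
Glass-mass closure: Σ batch − LOI loss = 250.0 kg (targets for the oxides total 250.0 kg; basis as stated: 250.0 kg — any gap is answer rounding).
Batch grand total — Σ batch = 262.4 kg; Σ batch·LOI gives LOI loss = 12.37 kg; yield, glass over the total, = 95.29%.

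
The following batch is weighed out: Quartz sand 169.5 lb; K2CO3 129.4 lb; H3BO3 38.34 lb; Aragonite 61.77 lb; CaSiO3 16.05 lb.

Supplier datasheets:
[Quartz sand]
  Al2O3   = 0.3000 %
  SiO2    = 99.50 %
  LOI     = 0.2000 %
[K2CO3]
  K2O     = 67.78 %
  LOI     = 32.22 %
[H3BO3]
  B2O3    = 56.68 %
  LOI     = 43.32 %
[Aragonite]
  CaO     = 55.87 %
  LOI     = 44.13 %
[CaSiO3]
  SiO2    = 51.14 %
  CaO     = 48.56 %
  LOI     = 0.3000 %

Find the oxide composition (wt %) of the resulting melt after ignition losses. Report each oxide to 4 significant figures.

Glass mass = 329.1 lb (batch 415.1 − LOI 85.95).
Composition: Al2O3 0.1545%, SiO2 53.74%, K2O 26.65%, CaO 12.85%, B2O3 6.603%

In-progress results are printed with 4-significant-figure rounding at each printed step — every computation carries exact precision end to end. Exactly one rounding is applied to each reported figure. All derived quantities are rebuilt from the batch weights at 329.1 lb of glass at exact precision (yield, LOI, five oxide percentages, glass mass, the totals) as they appear in question or answer.
Delivered oxide masses:
  Al2O3: 169.5·0.003000 = 0.5085 lb
  SiO2: 169.5·0.9950 + 16.05·0.5114 = 176.9 lb
  K2O: 129.4·0.6778 = 87.71 lb
  CaO: 61.77·0.5587 + 16.05·0.4856 = 42.30 lb
  B2O3: 38.34·0.5668 = 21.73 lb
LOI: 169.5·0.002000 + 129.4·0.3222 + 38.34·0.4332 + 61.77·0.4413 + 16.05·0.003000 = 85.95 lb
Resulting glass, batch − LOI: 415.1 − 85.95 = 329.1 lb (matching Σ of the oxides)
wt % = 100 × oxide mass / glass mass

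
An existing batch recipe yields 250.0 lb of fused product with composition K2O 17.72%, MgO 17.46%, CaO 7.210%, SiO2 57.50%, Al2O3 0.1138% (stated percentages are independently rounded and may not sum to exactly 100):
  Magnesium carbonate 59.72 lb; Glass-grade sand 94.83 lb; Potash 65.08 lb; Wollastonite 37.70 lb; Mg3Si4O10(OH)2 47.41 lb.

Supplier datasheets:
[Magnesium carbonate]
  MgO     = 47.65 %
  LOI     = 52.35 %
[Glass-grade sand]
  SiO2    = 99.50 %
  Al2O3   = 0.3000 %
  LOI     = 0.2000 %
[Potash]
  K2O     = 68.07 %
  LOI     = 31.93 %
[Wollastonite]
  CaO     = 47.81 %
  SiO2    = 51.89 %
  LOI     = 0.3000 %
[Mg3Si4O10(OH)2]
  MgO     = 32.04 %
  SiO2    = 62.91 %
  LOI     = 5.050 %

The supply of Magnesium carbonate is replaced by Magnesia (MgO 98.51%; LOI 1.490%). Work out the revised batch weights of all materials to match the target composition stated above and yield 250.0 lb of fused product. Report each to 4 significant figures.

The working math keeps full precision at each step. Mid-chain values are displayed rounded to four significant digits in the working. Every reported figure sees exactly one rounding. All derived quantities, which include totals, the yield, ignition loss, glass mass, the five compositions, are computed at full float precision, exactly as printed in the problem or the answer, from the weighed amounts at 250.0 lb of glass.
Target masses of each oxide per 250.0 lb fused product:
  K2O: 17.72% × 250.0 = 44.30 lb
  MgO: 17.46% × 250.0 = 43.65 lb
  CaO: 7.210% × 250.0 = 18.02 lb
  SiO2: 57.50% × 250.0 = 143.8 lb
  Al2O3: 0.1138% × 250.0 = 0.2845 lb
Checking each oxide sum per the reported batch figures, against the basis in use (sums match the target masses within answer rounding):
  K2O: 65.08·0.6807 = 44.30 lb (target 44.30 lb)
  MgO: 28.89·0.9851 + 47.41·0.3204 = 43.65 lb (target 43.65 lb)
  CaO: 37.70·0.4781 = 18.02 lb (target 18.02 lb)
  SiO2: 94.83·0.9950 + 37.70·0.5189 + 47.41·0.6291 = 143.7 lb (target 143.8 lb)
  Al2O3: 94.83·0.003000 = 0.2845 lb (target 0.2845 lb)
Consistency of the glass mass: total batch − LOI = 250.0 lb (the Σ of target masses is 250.0 lb; stated basis 250.0 lb — a pure rounding effect).
Batch grand total — Σ batch = 273.9 lb; the LOI term Σ batch·LOI equals 23.91 lb; yield = glass ÷ total batch = 91.27%.

Revised batch per 250.0 lb fused product:
  Magnesia: 28.89 lb
  Glass-grade sand: 94.83 lb
  Potash: 65.08 lb
  Wollastonite: 37.70 lb
  Mg3Si4O10(OH)2: 47.41 lb
Total batch = 273.9 lb; LOI loss = 23.91 lb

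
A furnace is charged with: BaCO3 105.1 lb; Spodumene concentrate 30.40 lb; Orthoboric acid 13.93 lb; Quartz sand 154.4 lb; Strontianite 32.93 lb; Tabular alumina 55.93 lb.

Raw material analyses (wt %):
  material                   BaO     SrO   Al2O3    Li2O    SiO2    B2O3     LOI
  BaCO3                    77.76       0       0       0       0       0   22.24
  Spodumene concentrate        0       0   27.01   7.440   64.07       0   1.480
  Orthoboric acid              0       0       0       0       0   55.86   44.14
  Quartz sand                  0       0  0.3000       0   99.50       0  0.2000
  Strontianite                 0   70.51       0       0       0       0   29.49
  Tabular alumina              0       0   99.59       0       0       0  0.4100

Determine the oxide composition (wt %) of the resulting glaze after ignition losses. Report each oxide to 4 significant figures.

Working values are displayed, rounded to 4 significant figures, as written; each numeric step keeps exact precision at every stage; every reported figure takes just one rounding; all derived quantities are recomputed from the batch weights at 352.5 lb of glass at full float precision (glass mass, the six compositions, the yield, totals, LOI), precisely as stated by the problem or answer text.
Per-oxide mass from batch:
  BaO: 105.1·0.7776 = 81.73 lb
  SrO: 32.93·0.7051 = 23.22 lb
  Al2O3: 30.40·0.2701 + 154.4·0.003000 + 55.93·0.9959 = 64.37 lb
  Li2O: 30.40·0.07440 = 2.262 lb
  SiO2: 30.40·0.6407 + 154.4·0.9950 = 173.1 lb
  B2O3: 13.93·0.5586 = 7.781 lb
LOI: 105.1·0.2224 + 30.40·0.01480 + 13.93·0.4414 + 154.4·0.002000 + 32.93·0.2949 + 55.93·0.004100 = 40.22 lb
Glass = total batch minus LOI = 392.7 − 40.22 = 352.5 lb (matching Σ of the oxides)
oxide / glass × 100 gives the wt %

Glass mass = 352.5 lb (batch 392.7 − LOI 40.22).
Composition: BaO 23.19%, SrO 6.588%, Al2O3 18.26%, Li2O 0.6417%, SiO2 49.11%, B2O3 2.208%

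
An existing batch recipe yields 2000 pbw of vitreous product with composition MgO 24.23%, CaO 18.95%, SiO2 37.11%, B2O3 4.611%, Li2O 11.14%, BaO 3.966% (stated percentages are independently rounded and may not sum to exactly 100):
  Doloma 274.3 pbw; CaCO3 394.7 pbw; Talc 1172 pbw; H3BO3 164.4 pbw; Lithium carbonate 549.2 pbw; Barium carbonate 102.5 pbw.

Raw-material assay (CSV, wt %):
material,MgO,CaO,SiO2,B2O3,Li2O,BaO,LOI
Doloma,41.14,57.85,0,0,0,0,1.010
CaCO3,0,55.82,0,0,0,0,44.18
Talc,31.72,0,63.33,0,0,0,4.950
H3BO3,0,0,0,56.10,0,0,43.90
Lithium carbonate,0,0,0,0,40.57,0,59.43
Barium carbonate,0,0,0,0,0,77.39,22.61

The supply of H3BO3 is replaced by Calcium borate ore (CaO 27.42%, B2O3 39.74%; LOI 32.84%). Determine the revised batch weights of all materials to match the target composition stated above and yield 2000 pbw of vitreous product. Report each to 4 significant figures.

Each numeric step holds full float precision in all steps; intermediates are displayed, rounded to four significant digits, in the working; a single rounding finalizes each reported number — all derived quantities, which include yield, LOI, net glass mass, totals, the six compositions, are computed at full precision, exactly as printed in question or answer, from the weighed amounts for 2000 pbw of glass.
Per-oxide target masses for 2000 pbw vitreous product:
  MgO: 24.23% × 2000 = 484.6 pbw
  CaO: 18.95% × 2000 = 379.0 pbw
  SiO2: 37.11% × 2000 = 742.2 pbw
  B2O3: 4.611% × 2000 = 92.22 pbw
  Li2O: 11.14% × 2000 = 222.8 pbw
  BaO: 3.966% × 2000 = 79.32 pbw
Sums-versus-targets review per the reported batch figures, for the quoted basis mass (target by target, the sums agree modulo rounding of the values):
  MgO: 274.3·0.4114 + 1172·0.3172 = 484.6 pbw (target 484.6 pbw)
  CaO: 274.3·0.5785 + 280.7·0.5582 + 232.1·0.2742 = 379.0 pbw (target 379.0 pbw)
  SiO2: 1172·0.6333 = 742.2 pbw (target 742.2 pbw)
  B2O3: 232.1·0.3974 = 92.24 pbw (target 92.22 pbw)
  Li2O: 549.2·0.4057 = 222.8 pbw (target 222.8 pbw)
  BaO: 102.5·0.7739 = 79.32 pbw (target 79.32 pbw)
Consistency of the glass mass: total charge less LOI = 2000 pbw (the Σ of target masses is 2000 pbw; versus the stated basis of 2000 pbw — gaps are rounding artifacts).
Summing the batch: Σ batch = 2611 pbw; Σ batch·LOI gives LOI loss = 610.6 pbw; yield = glass ÷ total batch = 76.61%.

Revised batch per 2000 pbw vitreous product:
  Doloma: 274.3 pbw
  CaCO3: 280.7 pbw
  Talc: 1172 pbw
  Calcium borate ore: 232.1 pbw
  Lithium carbonate: 549.2 pbw
  Barium carbonate: 102.5 pbw
Total batch = 2611 pbw; LOI loss = 610.6 pbw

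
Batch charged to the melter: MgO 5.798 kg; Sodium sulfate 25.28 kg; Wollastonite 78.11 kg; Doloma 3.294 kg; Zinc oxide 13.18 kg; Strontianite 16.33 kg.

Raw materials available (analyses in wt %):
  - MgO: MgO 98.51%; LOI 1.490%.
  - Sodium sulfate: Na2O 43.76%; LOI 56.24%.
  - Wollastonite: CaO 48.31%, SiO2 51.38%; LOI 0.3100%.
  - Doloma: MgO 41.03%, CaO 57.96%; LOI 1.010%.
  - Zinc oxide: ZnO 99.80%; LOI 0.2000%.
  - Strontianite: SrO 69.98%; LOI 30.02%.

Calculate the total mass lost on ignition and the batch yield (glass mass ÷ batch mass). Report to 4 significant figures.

The working math carries full precision through every step. In-progress results are displayed rounded to 4 significant digits — every reported figure undergoes a single rounding; all derived quantities are computed from the batch weights for 122.5 kg of glass in exact precision (the six compositions, glass mass, the yield, the totals, LOI) exactly as printed in question or answer.
Per-material ignition loss:
  MgO: 5.798 × 0.01490 = 0.08639 kg
  Sodium sulfate: 25.28 × 0.5624 = 14.22 kg
  Wollastonite: 78.11 × 0.003100 = 0.2421 kg
  Doloma: 3.294 × 0.01010 = 0.03327 kg
  Zinc oxide: 13.18 × 0.002000 = 0.02636 kg
  Strontianite: 16.33 × 0.3002 = 4.902 kg
Total LOI = 19.51 kg
Glass = batch − LOI = 142.0 − 19.51 = 122.5 kg

LOI loss = 19.51 kg; glass = 122.5 kg; yield = 86.26%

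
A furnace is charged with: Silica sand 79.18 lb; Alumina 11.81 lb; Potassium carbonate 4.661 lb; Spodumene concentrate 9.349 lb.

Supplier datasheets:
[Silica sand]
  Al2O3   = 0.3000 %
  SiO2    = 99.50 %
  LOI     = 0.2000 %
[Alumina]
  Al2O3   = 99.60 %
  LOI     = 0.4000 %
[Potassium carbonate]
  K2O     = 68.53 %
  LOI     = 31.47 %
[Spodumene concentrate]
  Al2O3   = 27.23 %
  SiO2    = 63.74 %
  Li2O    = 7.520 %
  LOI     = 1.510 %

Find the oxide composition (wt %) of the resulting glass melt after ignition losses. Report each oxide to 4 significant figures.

Glass mass = 103.2 lb (batch 105.0 − LOI 1.814).
Composition: Al2O3 14.10%, K2O 3.096%, SiO2 82.13%, Li2O 0.6813%

In-progress results are printed rounded to four significant digits; every computation maintains full precision through every step. Each reported figure includes exactly one rounding — all derived quantities (the yield, totals, four oxide percentages, LOI, net glass mass) are re-derived from the weighed amounts for 103.2 lb of glass in full precision, exactly as printed in the question or the answer.
Delivered oxide masses:
  Al2O3: 79.18·0.003000 + 11.81·0.9960 + 9.349·0.2723 = 14.55 lb
  K2O: 4.661·0.6853 = 3.194 lb
  SiO2: 79.18·0.9950 + 9.349·0.6374 = 84.74 lb
  Li2O: 9.349·0.07520 = 0.7030 lb
LOI: 79.18·0.002000 + 11.81·0.004000 + 4.661·0.3147 + 9.349·0.01510 = 1.814 lb
Glass = total batch minus LOI = 105.0 − 1.814 = 103.2 lb (equal to the oxide-mass sum)
percent share: oxide ÷ glass, ×100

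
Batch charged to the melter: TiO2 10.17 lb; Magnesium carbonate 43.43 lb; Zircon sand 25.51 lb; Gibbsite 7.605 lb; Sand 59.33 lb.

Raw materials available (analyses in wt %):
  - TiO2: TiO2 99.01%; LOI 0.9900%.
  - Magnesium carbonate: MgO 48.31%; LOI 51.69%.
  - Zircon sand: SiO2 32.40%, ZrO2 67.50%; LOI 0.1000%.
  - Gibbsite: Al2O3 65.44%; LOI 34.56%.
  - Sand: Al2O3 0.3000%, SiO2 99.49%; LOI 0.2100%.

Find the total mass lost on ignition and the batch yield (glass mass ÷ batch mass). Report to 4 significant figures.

LOI loss = 25.33 lb; glass = 120.7 lb; yield = 82.66%

The whole derivation maintains exact precision at all times — working values are displayed, rounded to 4 significant digits, as written. Each reported value includes exactly one rounding — all derived quantities (yield, the five compositions, LOI, totals, net glass mass) are re-derived from the batch weights per 120.7 lb of glass in full float precision as set out in problem or answer.
Each material's LOI contribution:
  TiO2: 10.17 × 0.009900 = 0.1007 lb
  Magnesium carbonate: 43.43 × 0.5169 = 22.45 lb
  Zircon sand: 25.51 × 0.001000 = 0.02551 lb
  Gibbsite: 7.605 × 0.3456 = 2.628 lb
  Sand: 59.33 × 0.002100 = 0.1246 lb
Total LOI = 25.33 lb
Glass = batch − LOI = 146.0 − 25.33 = 120.7 lb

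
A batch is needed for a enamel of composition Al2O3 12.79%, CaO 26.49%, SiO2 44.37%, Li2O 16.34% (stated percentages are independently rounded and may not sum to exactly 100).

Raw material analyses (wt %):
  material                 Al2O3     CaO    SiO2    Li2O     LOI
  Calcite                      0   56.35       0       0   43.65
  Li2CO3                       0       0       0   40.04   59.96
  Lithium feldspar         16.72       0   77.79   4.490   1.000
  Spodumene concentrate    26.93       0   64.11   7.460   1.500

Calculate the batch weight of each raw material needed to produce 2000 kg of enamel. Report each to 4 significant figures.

Values along the way are shown, with 4-significant-digit rounding, when written out. The working math runs at full float precision all the way through — exactly one rounding is applied to each reported figure. Derived quantities, which include net glass mass, four oxide percentages, LOI, totals, yield, are computed in exact precision, as given in the question or the answer, from the batch weights for 2000 kg of glass.
Per-oxide target masses for 2000 kg enamel:
  Al2O3: 12.79% × 2000 = 255.8 kg
  CaO: 26.49% × 2000 = 529.8 kg
  SiO2: 44.37% × 2000 = 887.4 kg
  Li2O: 16.34% × 2000 = 326.8 kg
Verifying the oxide balance using the reported weights, at the basis given (summed amounts equal target values once rounding is allowed for):
  Al2O3: 733.0·0.1672 + 494.8·0.2693 = 255.8 kg (target 255.8 kg)
  CaO: 940.2·0.5635 = 529.8 kg (target 529.8 kg)
  SiO2: 733.0·0.7779 + 494.8·0.6411 = 887.4 kg (target 887.4 kg)
  Li2O: 641.8·0.4004 + 733.0·0.04490 + 494.8·0.07460 = 326.8 kg (target 326.8 kg)
Glass-mass sanity pass: the batch minus its LOI: 2000 kg (targets for the oxides total 2000 kg; stated basis 2000 kg — a pure rounding effect).
Adding the batch up: Σ batch = 2810 kg; Σ batch·LOI gives LOI loss = 810.0 kg; yield, glass over the total, = 71.17%.

Batch per 2000 kg enamel:
  Calcite: 940.2 kg
  Li2CO3: 641.8 kg
  Lithium feldspar: 733.0 kg
  Spodumene concentrate: 494.8 kg
Total batch = 2810 kg; LOI loss = 810.0 kg; yield = 71.17%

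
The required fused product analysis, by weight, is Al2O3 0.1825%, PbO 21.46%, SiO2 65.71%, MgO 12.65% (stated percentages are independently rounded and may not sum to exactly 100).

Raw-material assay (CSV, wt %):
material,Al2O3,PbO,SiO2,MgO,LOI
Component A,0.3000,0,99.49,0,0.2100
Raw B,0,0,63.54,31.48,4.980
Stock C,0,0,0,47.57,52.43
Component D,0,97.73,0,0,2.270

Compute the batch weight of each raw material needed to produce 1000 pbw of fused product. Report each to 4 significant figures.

Values along the way appear with 4-significant-digit rounding when written out; the whole derivation keeps full float precision through every step. Every reported result sees exactly one rounding — the derived quantities, which include yield, totals, glass mass, ignition loss, four oxide percentages, are computed in full float precision, as quoted within either problem or answer, from the batch weights at 1000 pbw of glass.
Target oxide masses per 1000 pbw fused product:
  Al2O3: 0.1825% × 1000 = 1.825 pbw
  PbO: 21.46% × 1000 = 214.6 pbw
  SiO2: 65.71% × 1000 = 657.1 pbw
  MgO: 12.65% × 1000 = 126.5 pbw
Oxide-by-oxide audit applying the batch weights above, relative to the basis at hand (oxide sums agree with the targets given rounding of the digits):
  Al2O3: 608.3·0.003000 = 1.825 pbw (target 1.825 pbw)
  PbO: 219.6·0.9773 = 214.6 pbw (target 214.6 pbw)
  SiO2: 608.3·0.9949 + 81.63·0.6354 = 657.1 pbw (target 657.1 pbw)
  MgO: 81.63·0.3148 + 211.9·0.4757 = 126.5 pbw (target 126.5 pbw)
Glass-mass bookkeeping: net batch after ignition = 1000 pbw (summing oxide targets gives 1000 pbw; versus the stated basis of 1000 pbw — deltas are rounding alone).
Total batch = Σ batch = 1121 pbw; LOI removed, Σ of batch·LOI: 121.4 pbw; yield, glass over the total, = 89.17%.

Batch per 1000 pbw fused product:
  Component A: 608.3 pbw
  Raw B: 81.63 pbw
  Stock C: 211.9 pbw
  Component D: 219.6 pbw
Total batch = 1121 pbw; LOI loss = 121.4 pbw; yield = 89.17%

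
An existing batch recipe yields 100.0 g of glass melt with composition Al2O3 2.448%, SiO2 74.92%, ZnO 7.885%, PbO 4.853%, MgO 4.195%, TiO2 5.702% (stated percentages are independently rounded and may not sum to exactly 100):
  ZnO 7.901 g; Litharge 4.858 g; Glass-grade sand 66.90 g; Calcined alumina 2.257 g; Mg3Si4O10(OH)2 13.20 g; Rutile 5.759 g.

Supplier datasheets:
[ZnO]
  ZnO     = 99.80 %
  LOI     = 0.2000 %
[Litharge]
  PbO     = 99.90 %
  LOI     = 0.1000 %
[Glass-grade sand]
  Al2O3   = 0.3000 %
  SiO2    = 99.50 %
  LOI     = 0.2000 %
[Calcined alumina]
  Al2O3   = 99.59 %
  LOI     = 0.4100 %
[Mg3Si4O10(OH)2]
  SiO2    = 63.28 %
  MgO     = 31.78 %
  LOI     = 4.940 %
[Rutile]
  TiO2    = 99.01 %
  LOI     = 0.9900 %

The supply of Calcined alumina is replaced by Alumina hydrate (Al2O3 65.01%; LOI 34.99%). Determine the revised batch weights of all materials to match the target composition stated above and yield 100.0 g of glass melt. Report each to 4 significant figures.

Every computation holds full float precision end to end. Intermediates are printed (rounded to four significant digits) at each printed step — a single rounding produces every reported number — the derived quantities, which include yield, six oxide percentages, glass mass, ignition loss, the totals, are rebuilt at full precision, as they appear in problem or answer, from the batch weights on 100.0 g of glass.
Target masses of each oxide per 100.0 g glass melt:
  Al2O3: 2.448% × 100.0 = 2.448 g
  SiO2: 74.92% × 100.0 = 74.92 g
  ZnO: 7.885% × 100.0 = 7.885 g
  PbO: 4.853% × 100.0 = 4.853 g
  MgO: 4.195% × 100.0 = 4.195 g
  TiO2: 5.702% × 100.0 = 5.702 g
Sums-versus-targets review applying the batch weights above, relative to the basis at hand (every target is met by its sum inside rounding margins):
  Al2O3: 66.90·0.003000 + 3.457·0.6501 = 2.448 g (target 2.448 g)
  SiO2: 66.90·0.9950 + 13.20·0.6328 = 74.92 g (target 74.92 g)
  ZnO: 7.901·0.9980 = 7.885 g (target 7.885 g)
  PbO: 4.858·0.9990 = 4.853 g (target 4.853 g)
  MgO: 13.20·0.3178 = 4.195 g (target 4.195 g)
  TiO2: 5.759·0.9901 = 5.702 g (target 5.702 g)
Auditing the glass mass value: the batch minus its LOI: 100.0 g (the targets, summed, come to 100.0 g; with the basis standing at 100.0 g — differing by rounding only).
Batch total: Σ batch = 102.1 g; loss to ignition Σ batch·LOI = 2.073 g; glass ÷ batch gives a yield of 97.97%.

Revised batch per 100.0 g glass melt:
  ZnO: 7.901 g
  Litharge: 4.858 g
  Glass-grade sand: 66.90 g
  Alumina hydrate: 3.457 g
  Mg3Si4O10(OH)2: 13.20 g
  Rutile: 5.759 g
Total batch = 102.1 g; LOI loss = 2.073 g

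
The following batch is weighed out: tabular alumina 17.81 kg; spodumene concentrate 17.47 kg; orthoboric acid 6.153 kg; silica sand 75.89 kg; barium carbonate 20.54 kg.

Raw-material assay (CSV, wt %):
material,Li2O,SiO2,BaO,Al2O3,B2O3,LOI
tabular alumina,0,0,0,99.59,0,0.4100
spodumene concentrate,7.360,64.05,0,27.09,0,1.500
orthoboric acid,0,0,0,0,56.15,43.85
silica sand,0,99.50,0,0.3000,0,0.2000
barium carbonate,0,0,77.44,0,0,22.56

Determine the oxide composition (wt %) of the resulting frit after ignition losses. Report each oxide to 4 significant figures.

Mid-chain values are printed (rounded to four significant figures) when written out; the working math holds exact precision through the solve — exactly one rounding goes into each reported figure — derived quantities, including totals, net glass mass, the five compositions, the yield, ignition loss, are carried from the weighed amounts on 130.0 kg of glass at full precision exactly as shown in the problem or the answer.
Oxide masses out of the charge:
  Li2O: 17.47·0.07360 = 1.286 kg
  SiO2: 17.47·0.6405 + 75.89·0.9950 = 86.70 kg
  BaO: 20.54·0.7744 = 15.91 kg
  Al2O3: 17.81·0.9959 + 17.47·0.2709 + 75.89·0.003000 = 22.70 kg
  B2O3: 6.153·0.5615 = 3.455 kg
LOI: 17.81·0.004100 + 17.47·0.01500 + 6.153·0.4385 + 75.89·0.002000 + 20.54·0.2256 = 7.819 kg
Glass mass = batch − LOI = 137.9 − 7.819 = 130.0 kg (equal to the oxide-mass sum)
each wt % is 100 × oxide ÷ glass

Glass mass = 130.0 kg (batch 137.9 − LOI 7.819).
Composition: Li2O 0.9887%, SiO2 66.67%, BaO 12.23%, Al2O3 17.45%, B2O3 2.657%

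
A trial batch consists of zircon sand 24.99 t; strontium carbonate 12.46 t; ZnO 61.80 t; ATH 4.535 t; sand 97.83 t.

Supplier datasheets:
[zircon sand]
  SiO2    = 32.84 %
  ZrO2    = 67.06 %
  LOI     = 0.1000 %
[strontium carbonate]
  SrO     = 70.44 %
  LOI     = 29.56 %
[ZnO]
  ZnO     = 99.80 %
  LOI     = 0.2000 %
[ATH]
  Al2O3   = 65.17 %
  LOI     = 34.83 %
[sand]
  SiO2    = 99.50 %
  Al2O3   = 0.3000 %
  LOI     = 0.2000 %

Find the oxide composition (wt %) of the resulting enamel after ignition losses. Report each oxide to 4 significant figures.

Glass mass = 196.0 t (batch 201.6 − LOI 5.607).
Composition: SiO2 53.85%, SrO 4.478%, ZnO 31.47%, Al2O3 1.658%, ZrO2 8.550%

The working math holds exact precision from first step to last; intermediates appear rounded to four significant figures between the steps; every reported value undergoes a single rounding; all derived quantities, including LOI, the totals, yield, net glass mass, five oxide percentages, are recomputed from the weighed amounts on 196.0 t of glass at full float precision, as written in question or answer.
What the batch supplies per oxide:
  SiO2: 24.99·0.3284 + 97.83·0.9950 = 105.5 t
  SrO: 12.46·0.7044 = 8.777 t
  ZnO: 61.80·0.9980 = 61.68 t
  Al2O3: 4.535·0.6517 + 97.83·0.003000 = 3.249 t
  ZrO2: 24.99·0.6706 = 16.76 t
LOI: 24.99·0.001000 + 12.46·0.2956 + 61.80·0.002000 + 4.535·0.3483 + 97.83·0.002000 = 5.607 t
Glass = total batch minus LOI = 201.6 − 5.607 = 196.0 t (the oxide masses sum to this)
wt % = oxide mass / glass mass × 100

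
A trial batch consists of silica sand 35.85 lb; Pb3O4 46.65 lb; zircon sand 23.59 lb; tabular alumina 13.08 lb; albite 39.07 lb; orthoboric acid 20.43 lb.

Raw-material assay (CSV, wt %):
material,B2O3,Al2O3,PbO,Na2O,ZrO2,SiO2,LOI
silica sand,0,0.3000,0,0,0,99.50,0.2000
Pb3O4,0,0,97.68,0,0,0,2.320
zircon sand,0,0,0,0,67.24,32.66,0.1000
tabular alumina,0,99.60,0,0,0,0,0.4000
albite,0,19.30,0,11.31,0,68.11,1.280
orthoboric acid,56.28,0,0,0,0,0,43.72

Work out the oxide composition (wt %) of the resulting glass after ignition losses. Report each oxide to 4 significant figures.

Values along the way are printed (rounded to 4 significant digits) in the working. Full float precision is carried in every operation; each reported result receives exactly one rounding; all derived quantities (glass mass, the six compositions, the yield, LOI, the totals) are rebuilt from the weighed amounts per 168.0 lb of glass in exact precision, as they appear in problem or answer.
Per-oxide mass from batch:
  B2O3: 20.43·0.5628 = 11.50 lb
  Al2O3: 35.85·0.003000 + 13.08·0.9960 + 39.07·0.1930 = 20.68 lb
  PbO: 46.65·0.9768 = 45.57 lb
  Na2O: 39.07·0.1131 = 4.419 lb
  ZrO2: 23.59·0.6724 = 15.86 lb
  SiO2: 35.85·0.9950 + 23.59·0.3266 + 39.07·0.6811 = 69.99 lb
LOI: 35.85·0.002000 + 46.65·0.02320 + 23.59·0.001000 + 13.08·0.004000 + 39.07·0.01280 + 20.43·0.4372 = 10.66 lb
batch − LOI leaves glass = 178.7 − 10.66 = 168.0 lb (matching Σ of the oxides)
each wt % is 100 × oxide ÷ glass

Glass mass = 168.0 lb (batch 178.7 − LOI 10.66).
Composition: B2O3 6.844%, Al2O3 12.31%, PbO 27.12%, Na2O 2.630%, ZrO2 9.441%, SiO2 41.66%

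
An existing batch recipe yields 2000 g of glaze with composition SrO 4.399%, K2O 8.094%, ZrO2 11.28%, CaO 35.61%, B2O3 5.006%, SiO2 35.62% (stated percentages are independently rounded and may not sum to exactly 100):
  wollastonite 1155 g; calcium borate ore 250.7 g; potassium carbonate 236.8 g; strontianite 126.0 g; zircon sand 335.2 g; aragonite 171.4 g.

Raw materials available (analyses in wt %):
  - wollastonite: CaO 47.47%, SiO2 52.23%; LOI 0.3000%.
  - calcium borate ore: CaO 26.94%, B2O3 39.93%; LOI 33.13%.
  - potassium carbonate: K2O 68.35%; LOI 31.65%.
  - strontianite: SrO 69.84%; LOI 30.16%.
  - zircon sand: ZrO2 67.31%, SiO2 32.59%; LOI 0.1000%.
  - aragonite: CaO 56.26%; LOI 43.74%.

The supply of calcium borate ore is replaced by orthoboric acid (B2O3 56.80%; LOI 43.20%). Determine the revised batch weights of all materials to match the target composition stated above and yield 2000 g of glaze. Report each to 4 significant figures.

Revised batch per 2000 g glaze:
  wollastonite: 1155 g
  orthoboric acid: 176.3 g
  potassium carbonate: 236.8 g
  strontianite: 126.0 g
  zircon sand: 335.2 g
  aragonite: 291.5 g
Total batch = 2321 g; LOI loss = 320.4 g

Working values are rounded to four significant digits when quoted. Each numeric step keeps full precision at each step; a single rounding produces every reported value — all derived quantities, including glass mass, totals, ignition loss, the six compositions, the yield, are rebuilt using the weight values for 2000 g of glass at full float precision, as written in either problem or answer.
Target masses of each oxide per 2000 g glaze:
  SrO: 4.399% × 2000 = 87.98 g
  K2O: 8.094% × 2000 = 161.9 g
  ZrO2: 11.28% × 2000 = 225.6 g
  CaO: 35.61% × 2000 = 712.2 g
  B2O3: 5.006% × 2000 = 100.1 g
  SiO2: 35.62% × 2000 = 712.4 g
Checking each oxide sum per the reported batch figures, on the stated basis (every target is met by its sum within answer rounding):
  SrO: 126.0·0.6984 = 88.00 g (target 87.98 g)
  K2O: 236.8·0.6835 = 161.9 g (target 161.9 g)
  ZrO2: 335.2·0.6731 = 225.6 g (target 225.6 g)
  CaO: 1155·0.4747 + 291.5·0.5626 = 712.3 g (target 712.2 g)
  B2O3: 176.3·0.5680 = 100.1 g (target 100.1 g)
  SiO2: 1155·0.5223 + 335.2·0.3259 = 712.5 g (target 712.4 g)
Consistency of the glass mass: batch total minus LOI = 2000 g (summing oxide targets gives 2000 g; stated basis 2000 g — any gap is answer rounding).
Whole-batch sum: Σ batch = 2321 g; LOI removed, Σ of batch·LOI: 320.4 g; the yield ratio, glass ÷ batch: 86.19%.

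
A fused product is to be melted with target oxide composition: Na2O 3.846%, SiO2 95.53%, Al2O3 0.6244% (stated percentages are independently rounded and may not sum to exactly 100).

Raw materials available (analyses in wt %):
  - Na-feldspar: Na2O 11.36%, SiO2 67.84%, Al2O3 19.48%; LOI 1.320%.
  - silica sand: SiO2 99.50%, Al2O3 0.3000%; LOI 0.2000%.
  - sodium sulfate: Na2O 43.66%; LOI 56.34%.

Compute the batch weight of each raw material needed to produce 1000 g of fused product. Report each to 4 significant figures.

Batch per 1000 g fused product:
  Na-feldspar: 17.45 g
  silica sand: 948.2 g
  sodium sulfate: 83.55 g
Total batch = 1049 g; LOI loss = 49.20 g; yield = 95.31%

Exact precision is maintained all the way through — mid-chain values are shown rounded to 4 significant figures at each printed step — each reported figure receives exactly one rounding. Derived quantities, including the three compositions, totals, yield, net glass mass, ignition loss, are carried using the weight values at 1000 g of glass at exact precision, exactly as printed in the problem or answer text.
Target oxide masses per 1000 g fused product:
  Na2O: 3.846% × 1000 = 38.46 g
  SiO2: 95.53% × 1000 = 955.3 g
  Al2O3: 0.6244% × 1000 = 6.244 g
Verifying the oxide balance applying the batch weights above, versus the basis set out (summed amounts equal target values up to rounding of the answer):
  Na2O: 17.45·0.1136 + 83.55·0.4366 = 38.46 g (target 38.46 g)
  SiO2: 17.45·0.6784 + 948.2·0.9950 = 955.3 g (target 955.3 g)
  Al2O3: 17.45·0.1948 + 948.2·0.003000 = 6.244 g (target 6.244 g)
Auditing the glass mass value: batch Σ − ignition loss = 1000 g (summing oxide targets gives 1000 g; the stated basis being 1000 g — gaps are rounding artifacts).
Adding the batch up: Σ batch = 1049 g; the LOI term Σ batch·LOI equals 49.20 g; yield, glass over the total, = 95.31%.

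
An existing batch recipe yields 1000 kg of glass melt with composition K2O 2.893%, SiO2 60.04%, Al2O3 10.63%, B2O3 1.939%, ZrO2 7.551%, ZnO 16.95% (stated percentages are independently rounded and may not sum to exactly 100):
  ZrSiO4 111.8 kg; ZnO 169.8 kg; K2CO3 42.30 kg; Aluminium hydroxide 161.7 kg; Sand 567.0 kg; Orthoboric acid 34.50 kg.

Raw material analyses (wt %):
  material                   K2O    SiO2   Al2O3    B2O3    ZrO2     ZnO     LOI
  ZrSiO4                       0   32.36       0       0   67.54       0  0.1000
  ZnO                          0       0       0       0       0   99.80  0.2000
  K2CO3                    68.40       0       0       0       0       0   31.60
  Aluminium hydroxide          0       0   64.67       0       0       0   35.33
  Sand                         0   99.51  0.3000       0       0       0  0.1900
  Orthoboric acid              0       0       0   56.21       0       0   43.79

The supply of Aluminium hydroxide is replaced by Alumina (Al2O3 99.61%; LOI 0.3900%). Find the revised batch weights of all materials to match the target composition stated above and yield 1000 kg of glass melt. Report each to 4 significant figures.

Revised batch per 1000 kg glass melt:
  ZrSiO4: 111.8 kg
  ZnO: 169.8 kg
  K2CO3: 42.30 kg
  Alumina: 105.0 kg
  Sand: 567.0 kg
  Orthoboric acid: 34.50 kg
Total batch = 1030 kg; LOI loss = 30.41 kg

Every computation runs at full float precision at each step — the intermediate values appear rounded to 4 significant figures between the steps; every reported number is rounded exactly once. All derived quantities are computed from the batch weights for 1000 kg of glass at full float precision (the yield, ignition loss, net glass mass, the six compositions, totals), as written in either problem or answer.
Target masses of each oxide per 1000 kg glass melt:
  K2O: 2.893% × 1000 = 28.93 kg
  SiO2: 60.04% × 1000 = 600.4 kg
  Al2O3: 10.63% × 1000 = 106.3 kg
  B2O3: 1.939% × 1000 = 19.39 kg
  ZrO2: 7.551% × 1000 = 75.51 kg
  ZnO: 16.95% × 1000 = 169.5 kg
Mass-balance tally per oxide on the weights just shown, for the quoted basis mass (sums match the target masses within answer rounding):
  K2O: 42.30·0.6840 = 28.93 kg (target 28.93 kg)
  SiO2: 111.8·0.3236 + 567.0·0.9951 = 600.4 kg (target 600.4 kg)
  Al2O3: 105.0·0.9961 + 567.0·0.003000 = 106.3 kg (target 106.3 kg)
  B2O3: 34.50·0.5621 = 19.39 kg (target 19.39 kg)
  ZrO2: 111.8·0.6754 = 75.51 kg (target 75.51 kg)
  ZnO: 169.8·0.9980 = 169.5 kg (target 169.5 kg)
The glass-mass cross-check: total charge less LOI = 1000 kg (the targets, summed, come to 1000 kg; versus the stated basis of 1000 kg — gaps are rounding artifacts).
Batch grand total — Σ batch = 1030 kg; ignition loss, Σ(batch × LOI) = 30.41 kg; yield: glass divided by total = 97.05%.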